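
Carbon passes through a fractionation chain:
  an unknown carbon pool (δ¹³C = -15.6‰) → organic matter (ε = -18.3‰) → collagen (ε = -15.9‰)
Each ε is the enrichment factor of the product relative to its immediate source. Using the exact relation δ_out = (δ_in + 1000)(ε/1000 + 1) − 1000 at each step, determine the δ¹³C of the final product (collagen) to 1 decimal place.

step 1: δ = (-15.60 + 1000)·(-18.3/1000 + 1) − 1000 = -33.61‰
step 2: δ = (-33.61 + 1000)·(-15.9/1000 + 1) − 1000 = -48.98‰

-49.0‰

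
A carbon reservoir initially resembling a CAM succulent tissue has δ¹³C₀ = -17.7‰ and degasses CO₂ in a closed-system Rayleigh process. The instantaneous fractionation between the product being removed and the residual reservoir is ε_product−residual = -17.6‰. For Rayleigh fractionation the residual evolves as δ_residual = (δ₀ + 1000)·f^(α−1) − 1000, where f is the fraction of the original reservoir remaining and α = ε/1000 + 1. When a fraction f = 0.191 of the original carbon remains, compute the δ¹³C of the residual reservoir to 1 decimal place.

11.3‰

Rayleigh residual: δ_res = (δ₀ + 1000)·f^(α−1) − 1000
α = ε/1000 + 1 = 0.98240, so α − 1 = -0.01760
f^(α−1) = 0.191^(-0.01760) = 1.029565
δ_res = (-17.7 + 1000) × 1.029565 − 1000 = 1011.342 − 1000 = 11.34‰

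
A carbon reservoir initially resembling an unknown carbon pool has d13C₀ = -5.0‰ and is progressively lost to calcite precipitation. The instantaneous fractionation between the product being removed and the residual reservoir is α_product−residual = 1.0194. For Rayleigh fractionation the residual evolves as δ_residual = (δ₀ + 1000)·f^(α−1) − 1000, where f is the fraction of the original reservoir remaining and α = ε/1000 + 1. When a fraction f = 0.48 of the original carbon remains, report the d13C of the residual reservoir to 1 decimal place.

Rayleigh residual: δ_res = (δ₀ + 1000)·f^(α−1) − 1000
α − 1 = 0.01940
f^(α−1) = 0.48^(0.01940) = 0.985862
δ_res = (-5.0 + 1000) × 0.985862 − 1000 = 980.933 − 1000 = -19.07‰

-19.1‰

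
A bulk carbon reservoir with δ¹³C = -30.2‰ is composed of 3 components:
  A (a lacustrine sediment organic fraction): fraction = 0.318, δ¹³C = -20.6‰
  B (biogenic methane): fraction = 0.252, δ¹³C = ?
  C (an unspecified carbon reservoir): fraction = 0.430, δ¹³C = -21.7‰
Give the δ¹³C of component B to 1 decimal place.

Isotope mass balance: δ_bulk = Σ fᵢ·δᵢ.
-30.2 = 0.318×(-20.6) + 0.252×δ_B + 0.430×(-21.7)
0.252·δ_B = -30.2 − (-15.882) = -14.318
δ_B = -14.318 / 0.252 = -56.82‰

-56.8‰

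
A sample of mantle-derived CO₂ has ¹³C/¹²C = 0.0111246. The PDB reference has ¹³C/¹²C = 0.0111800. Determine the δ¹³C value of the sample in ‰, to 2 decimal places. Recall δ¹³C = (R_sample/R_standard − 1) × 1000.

δ¹³C = (R_sample / R_standard − 1) × 1000
R_sample / R_standard = 0.0111246 / 0.0111800 = 0.995045
δ¹³C = (0.995045 − 1) × 1000 = -4.955‰

-4.96‰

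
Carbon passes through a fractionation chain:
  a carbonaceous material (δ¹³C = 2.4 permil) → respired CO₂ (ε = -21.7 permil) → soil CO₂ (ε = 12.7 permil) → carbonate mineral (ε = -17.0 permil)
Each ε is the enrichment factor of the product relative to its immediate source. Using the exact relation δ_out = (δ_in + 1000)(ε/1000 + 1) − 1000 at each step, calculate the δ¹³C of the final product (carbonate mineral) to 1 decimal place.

step 1: δ = (2.40 + 1000)·(-21.7/1000 + 1) − 1000 = -19.35 permil
step 2: δ = (-19.35 + 1000)·(12.7/1000 + 1) − 1000 = -6.90 permil
step 3: δ = (-6.90 + 1000)·(-17.0/1000 + 1) − 1000 = -23.78 permil

-23.8 permil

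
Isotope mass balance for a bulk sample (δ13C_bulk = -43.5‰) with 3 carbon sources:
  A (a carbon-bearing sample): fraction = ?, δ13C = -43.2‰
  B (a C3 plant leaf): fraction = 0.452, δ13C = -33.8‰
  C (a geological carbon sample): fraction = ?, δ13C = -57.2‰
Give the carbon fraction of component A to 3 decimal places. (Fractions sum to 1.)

Let f_A and f_C be the unknown fractions; fractions sum to 1 so f_A + f_C = 0.548.
Mass balance: Σ fᵢ·δᵢ = δ_bulk ⇒ f_A·(-43.2) + f_C·(-57.2) = -43.5 − (-15.278) = -28.222
Substitute f_C = 0.548 − f_A:
f_A·(-43.2 − -57.2) = -28.222 − 0.548×(-57.2) = 3.123
f_A = 3.123 / 14.0 = 0.2231

0.223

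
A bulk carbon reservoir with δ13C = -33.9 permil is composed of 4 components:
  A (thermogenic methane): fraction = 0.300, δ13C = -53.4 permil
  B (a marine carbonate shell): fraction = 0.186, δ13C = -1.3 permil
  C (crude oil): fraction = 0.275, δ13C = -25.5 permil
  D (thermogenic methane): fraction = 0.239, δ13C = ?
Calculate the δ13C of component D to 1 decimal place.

Isotope mass balance: δ_bulk = Σ fᵢ·δᵢ.
-33.9 = 0.300×(-53.4) + 0.186×(-1.3) + 0.275×(-25.5) + 0.239×δ_D
0.239·δ_D = -33.9 − (-23.274) = -10.626
δ_D = -10.626 / 0.239 = -44.46 permil

-44.5 permil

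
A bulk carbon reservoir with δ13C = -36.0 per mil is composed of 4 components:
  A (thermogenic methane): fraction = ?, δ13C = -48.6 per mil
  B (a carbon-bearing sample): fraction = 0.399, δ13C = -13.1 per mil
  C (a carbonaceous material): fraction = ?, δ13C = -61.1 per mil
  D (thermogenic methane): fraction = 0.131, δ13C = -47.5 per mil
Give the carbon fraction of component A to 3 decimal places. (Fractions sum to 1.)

Let f_A and f_C be the unknown fractions; fractions sum to 1 so f_A + f_C = 0.470.
Mass balance: Σ fᵢ·δᵢ = δ_bulk ⇒ f_A·(-48.6) + f_C·(-61.1) = -36.0 − (-11.449) = -24.551
Substitute f_C = 0.470 − f_A:
f_A·(-48.6 − -61.1) = -24.551 − 0.470×(-61.1) = 4.166
f_A = 4.166 / 12.5 = 0.3333

0.333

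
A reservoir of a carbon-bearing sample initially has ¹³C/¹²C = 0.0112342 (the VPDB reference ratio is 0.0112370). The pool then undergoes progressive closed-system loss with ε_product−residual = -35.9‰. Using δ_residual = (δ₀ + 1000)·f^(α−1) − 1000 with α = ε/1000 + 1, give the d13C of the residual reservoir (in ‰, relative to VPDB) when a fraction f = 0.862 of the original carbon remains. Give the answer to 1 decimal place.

5.1‰

δ₀ = (0.0112342/0.0112370 − 1)×1000 = (0.999751 − 1)×1000 = -0.249‰
α − 1 = ε/1000 = -0.0359
f^(α−1) = 0.862^(-0.0359) = 1.005345
δ_res = (-0.249 + 1000) × 1.005345 − 1000 = 1005.095 − 1000 = 5.09‰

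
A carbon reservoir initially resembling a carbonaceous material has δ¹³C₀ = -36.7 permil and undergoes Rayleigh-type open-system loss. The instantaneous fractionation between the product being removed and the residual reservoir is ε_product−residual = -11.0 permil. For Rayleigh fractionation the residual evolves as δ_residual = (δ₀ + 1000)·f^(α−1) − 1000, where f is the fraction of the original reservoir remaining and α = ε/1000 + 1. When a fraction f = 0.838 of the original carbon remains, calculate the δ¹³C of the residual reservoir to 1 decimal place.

Rayleigh residual: δ_res = (δ₀ + 1000)·f^(α−1) − 1000
α = ε/1000 + 1 = 0.98900, so α − 1 = -0.01100
f^(α−1) = 0.838^(-0.01100) = 1.001946
δ_res = (-36.7 + 1000) × 1.001946 − 1000 = 965.175 − 1000 = -34.83 permil

-34.8 permil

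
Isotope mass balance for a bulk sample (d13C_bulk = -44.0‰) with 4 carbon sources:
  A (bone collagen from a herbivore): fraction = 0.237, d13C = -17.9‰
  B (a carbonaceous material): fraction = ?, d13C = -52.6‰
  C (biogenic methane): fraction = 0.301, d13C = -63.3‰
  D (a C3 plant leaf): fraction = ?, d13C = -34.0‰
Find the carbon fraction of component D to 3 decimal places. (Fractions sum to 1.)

0.193

Let f_D and f_B be the unknown fractions; fractions sum to 1 so f_D + f_B = 0.462.
Mass balance: Σ fᵢ·δᵢ = δ_bulk ⇒ f_D·(-34.0) + f_B·(-52.6) = -44.0 − (-23.296) = -20.704
Substitute f_B = 0.462 − f_D:
f_D·(-34.0 − -52.6) = -20.704 − 0.462×(-52.6) = 3.597
f_D = 3.597 / 18.6 = 0.1934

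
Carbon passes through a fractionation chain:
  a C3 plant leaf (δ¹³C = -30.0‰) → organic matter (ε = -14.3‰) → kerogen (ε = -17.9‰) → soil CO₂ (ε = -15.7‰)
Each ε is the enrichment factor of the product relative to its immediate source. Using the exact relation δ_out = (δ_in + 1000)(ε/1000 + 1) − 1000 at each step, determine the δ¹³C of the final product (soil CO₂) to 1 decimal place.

-75.7‰

step 1: δ = (-30.00 + 1000)·(-14.3/1000 + 1) − 1000 = -43.87‰
step 2: δ = (-43.87 + 1000)·(-17.9/1000 + 1) − 1000 = -60.99‰
step 3: δ = (-60.99 + 1000)·(-15.7/1000 + 1) − 1000 = -75.73‰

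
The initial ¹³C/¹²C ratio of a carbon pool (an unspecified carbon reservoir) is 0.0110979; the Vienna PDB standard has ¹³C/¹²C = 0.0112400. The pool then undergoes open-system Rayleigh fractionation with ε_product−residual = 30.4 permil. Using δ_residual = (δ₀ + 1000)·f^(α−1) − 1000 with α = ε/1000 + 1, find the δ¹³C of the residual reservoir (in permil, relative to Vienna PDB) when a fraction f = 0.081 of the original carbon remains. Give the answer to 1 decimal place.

-85.3 permil

δ₀ = (0.0110979/0.0112400 − 1)×1000 = (0.987358 − 1)×1000 = -12.642 permil
α − 1 = ε/1000 = 0.0304
f^(α−1) = 0.081^(0.0304) = 0.926441
δ_res = (-12.642 + 1000) × 0.926441 − 1000 = 914.729 − 1000 = -85.27 permil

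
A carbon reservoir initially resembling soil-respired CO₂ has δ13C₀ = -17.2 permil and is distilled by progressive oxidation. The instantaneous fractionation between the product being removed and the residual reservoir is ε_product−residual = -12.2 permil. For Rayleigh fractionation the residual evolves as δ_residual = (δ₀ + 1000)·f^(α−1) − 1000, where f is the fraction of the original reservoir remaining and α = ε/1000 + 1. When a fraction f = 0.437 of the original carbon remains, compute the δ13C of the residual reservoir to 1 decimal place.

-7.2 permil

Rayleigh residual: δ_res = (δ₀ + 1000)·f^(α−1) − 1000
α = ε/1000 + 1 = 0.98780, so α − 1 = -0.01220
f^(α−1) = 0.437^(-0.01220) = 1.010151
δ_res = (-17.2 + 1000) × 1.010151 − 1000 = 992.776 − 1000 = -7.22 permil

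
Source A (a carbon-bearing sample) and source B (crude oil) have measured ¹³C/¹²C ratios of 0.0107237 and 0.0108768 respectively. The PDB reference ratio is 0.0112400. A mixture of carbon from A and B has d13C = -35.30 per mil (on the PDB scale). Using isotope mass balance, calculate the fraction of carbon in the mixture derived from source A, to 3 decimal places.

δ_A = (0.0107237/0.0112400 − 1)×1000 = (0.954066 − 1)×1000 = -45.934 per mil
δ_B = (0.0108768/0.0112400 − 1)×1000 = (0.967687 − 1)×1000 = -32.313 per mil
f_A = (δ_mix − δ_B)/(δ_A − δ_B) = (-35.30 − (-32.313))/(-45.934 − (-32.313))
f_A = -2.987 / -13.621 = 0.2193

0.219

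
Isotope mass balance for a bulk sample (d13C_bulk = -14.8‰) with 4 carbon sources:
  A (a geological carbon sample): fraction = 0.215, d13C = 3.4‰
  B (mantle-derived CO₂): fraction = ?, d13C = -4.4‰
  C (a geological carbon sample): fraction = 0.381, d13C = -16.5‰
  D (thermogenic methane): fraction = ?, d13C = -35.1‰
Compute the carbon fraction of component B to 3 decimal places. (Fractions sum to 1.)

0.161

Let f_B and f_D be the unknown fractions; fractions sum to 1 so f_B + f_D = 0.404.
Mass balance: Σ fᵢ·δᵢ = δ_bulk ⇒ f_B·(-4.4) + f_D·(-35.1) = -14.8 − (-5.556) = -9.245
Substitute f_D = 0.404 − f_B:
f_B·(-4.4 − -35.1) = -9.245 − 0.404×(-35.1) = 4.936
f_B = 4.936 / 30.7 = 0.1608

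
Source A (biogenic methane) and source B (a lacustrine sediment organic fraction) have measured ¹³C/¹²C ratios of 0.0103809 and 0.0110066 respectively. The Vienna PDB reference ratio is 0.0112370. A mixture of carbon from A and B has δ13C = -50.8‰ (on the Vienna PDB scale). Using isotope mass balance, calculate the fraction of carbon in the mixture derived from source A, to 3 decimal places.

0.544

δ_A = (0.0103809/0.0112370 − 1)×1000 = (0.923814 − 1)×1000 = -76.186‰
δ_B = (0.0110066/0.0112370 − 1)×1000 = (0.979496 − 1)×1000 = -20.504‰
f_A = (δ_mix − δ_B)/(δ_A − δ_B) = (-50.8 − (-20.504))/(-76.186 − (-20.504))
f_A = -30.296 / -55.682 = 0.5441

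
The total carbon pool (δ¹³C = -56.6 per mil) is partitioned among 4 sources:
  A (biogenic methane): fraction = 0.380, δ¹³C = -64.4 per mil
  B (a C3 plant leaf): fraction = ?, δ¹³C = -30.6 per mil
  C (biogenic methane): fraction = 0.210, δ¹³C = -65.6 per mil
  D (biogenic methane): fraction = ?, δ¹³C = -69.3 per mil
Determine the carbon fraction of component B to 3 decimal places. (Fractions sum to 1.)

0.260

Let f_B and f_D be the unknown fractions; fractions sum to 1 so f_B + f_D = 0.410.
Mass balance: Σ fᵢ·δᵢ = δ_bulk ⇒ f_B·(-30.6) + f_D·(-69.3) = -56.6 − (-38.248) = -18.352
Substitute f_D = 0.410 − f_B:
f_B·(-30.6 − -69.3) = -18.352 − 0.410×(-69.3) = 10.061
f_B = 10.061 / 38.7 = 0.2600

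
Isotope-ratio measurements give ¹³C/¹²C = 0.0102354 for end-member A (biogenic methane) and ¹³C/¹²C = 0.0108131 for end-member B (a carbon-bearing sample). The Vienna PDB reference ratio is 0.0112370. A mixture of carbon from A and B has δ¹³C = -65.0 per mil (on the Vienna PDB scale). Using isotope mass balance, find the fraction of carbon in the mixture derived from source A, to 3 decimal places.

δ_A = (0.0102354/0.0112370 − 1)×1000 = (0.910866 − 1)×1000 = -89.134 per mil
δ_B = (0.0108131/0.0112370 − 1)×1000 = (0.962276 − 1)×1000 = -37.724 per mil
f_A = (δ_mix − δ_B)/(δ_A − δ_B) = (-65.0 − (-37.724))/(-89.134 − (-37.724))
f_A = -27.276 / -51.411 = 0.5306

0.531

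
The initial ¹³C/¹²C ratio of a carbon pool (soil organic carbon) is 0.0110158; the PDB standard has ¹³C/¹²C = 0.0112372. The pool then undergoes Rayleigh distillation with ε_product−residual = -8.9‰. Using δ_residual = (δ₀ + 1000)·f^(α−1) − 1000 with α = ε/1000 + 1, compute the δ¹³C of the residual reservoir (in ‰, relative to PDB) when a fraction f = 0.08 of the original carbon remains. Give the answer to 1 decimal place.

2.6‰

δ₀ = (0.0110158/0.0112372 − 1)×1000 = (0.980298 − 1)×1000 = -19.702‰
α − 1 = ε/1000 = -0.0089
f^(α−1) = 0.08^(-0.0089) = 1.022734
δ_res = (-19.702 + 1000) × 1.022734 − 1000 = 1002.583 − 1000 = 2.58‰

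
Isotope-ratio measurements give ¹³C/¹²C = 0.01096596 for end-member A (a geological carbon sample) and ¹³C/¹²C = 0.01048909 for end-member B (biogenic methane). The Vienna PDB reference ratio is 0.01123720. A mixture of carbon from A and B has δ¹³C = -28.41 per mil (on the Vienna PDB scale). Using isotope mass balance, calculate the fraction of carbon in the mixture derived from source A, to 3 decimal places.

0.899

δ_A = (0.01096596/0.01123720 − 1)×1000 = (0.975862 − 1)×1000 = -24.138 per mil
δ_B = (0.01048909/0.01123720 − 1)×1000 = (0.933426 − 1)×1000 = -66.574 per mil
f_A = (δ_mix − δ_B)/(δ_A − δ_B) = (-28.41 − (-66.574))/(-24.138 − (-66.574))
f_A = 38.164 / 42.437 = 0.8993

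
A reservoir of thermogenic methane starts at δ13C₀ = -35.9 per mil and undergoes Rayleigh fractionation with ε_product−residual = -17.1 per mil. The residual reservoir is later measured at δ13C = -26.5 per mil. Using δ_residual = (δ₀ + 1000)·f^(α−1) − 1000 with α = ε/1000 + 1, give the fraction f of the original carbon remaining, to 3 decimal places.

α − 1 = ε/1000 = -0.0171
(δ_res + 1000)/(δ₀ + 1000) = (-26.5 + 1000)/(-35.9 + 1000) = 973.5/964.1 = 1.009750
f = 1.009750^(1/-0.0171) = exp(ln(1.009750)/-0.0171) = exp(0.00970/-0.0171)
f = exp(-0.5674) = 0.5670

0.567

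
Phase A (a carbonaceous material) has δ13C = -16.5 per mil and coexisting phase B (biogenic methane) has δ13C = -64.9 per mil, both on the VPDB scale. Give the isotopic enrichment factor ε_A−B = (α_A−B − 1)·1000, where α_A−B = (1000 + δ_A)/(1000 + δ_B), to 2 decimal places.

51.76 per mil

α_A−B = (1000 + -16.5) / (1000 + -64.9) = 983.5 / 935.1 = 1.051759
ε_A−B = (1.051759 − 1) × 1000 = 51.759 per mil
(The approximation ε ≈ δ_A − δ_B would give 48.4 per mil.)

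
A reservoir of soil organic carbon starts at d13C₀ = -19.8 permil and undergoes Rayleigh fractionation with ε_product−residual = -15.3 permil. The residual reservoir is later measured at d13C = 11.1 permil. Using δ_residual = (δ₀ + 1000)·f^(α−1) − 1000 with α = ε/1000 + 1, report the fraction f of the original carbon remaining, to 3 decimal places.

α − 1 = ε/1000 = -0.0153
(δ_res + 1000)/(δ₀ + 1000) = (11.1 + 1000)/(-19.8 + 1000) = 1011.1/980.2 = 1.031524
f = 1.031524^(1/-0.0153) = exp(ln(1.031524)/-0.0153) = exp(0.03104/-0.0153)
f = exp(-2.0286) = 0.1315

0.132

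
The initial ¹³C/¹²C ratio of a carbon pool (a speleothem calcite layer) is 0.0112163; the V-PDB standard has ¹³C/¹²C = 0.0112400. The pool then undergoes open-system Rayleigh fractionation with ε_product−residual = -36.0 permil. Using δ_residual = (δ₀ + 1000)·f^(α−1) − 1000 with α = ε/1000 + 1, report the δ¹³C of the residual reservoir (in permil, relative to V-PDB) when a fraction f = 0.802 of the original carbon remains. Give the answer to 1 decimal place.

δ₀ = (0.0112163/0.0112400 − 1)×1000 = (0.997891 − 1)×1000 = -2.109 permil
α − 1 = ε/1000 = -0.0360
f^(α−1) = 0.802^(-0.0360) = 1.007975
δ_res = (-2.109 + 1000) × 1.007975 − 1000 = 1005.850 − 1000 = 5.85 permil

5.8 permil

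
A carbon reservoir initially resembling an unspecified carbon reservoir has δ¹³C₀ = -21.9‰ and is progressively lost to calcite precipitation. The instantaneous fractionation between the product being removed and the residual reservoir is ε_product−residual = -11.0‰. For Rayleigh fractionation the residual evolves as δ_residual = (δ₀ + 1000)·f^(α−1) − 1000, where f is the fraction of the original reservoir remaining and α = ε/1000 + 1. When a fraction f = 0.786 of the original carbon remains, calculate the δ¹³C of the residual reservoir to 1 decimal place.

-19.3‰

Rayleigh residual: δ_res = (δ₀ + 1000)·f^(α−1) − 1000
α = ε/1000 + 1 = 0.98900, so α − 1 = -0.01100
f^(α−1) = 0.786^(-0.01100) = 1.002652
δ_res = (-21.9 + 1000) × 1.002652 − 1000 = 980.694 − 1000 = -19.31‰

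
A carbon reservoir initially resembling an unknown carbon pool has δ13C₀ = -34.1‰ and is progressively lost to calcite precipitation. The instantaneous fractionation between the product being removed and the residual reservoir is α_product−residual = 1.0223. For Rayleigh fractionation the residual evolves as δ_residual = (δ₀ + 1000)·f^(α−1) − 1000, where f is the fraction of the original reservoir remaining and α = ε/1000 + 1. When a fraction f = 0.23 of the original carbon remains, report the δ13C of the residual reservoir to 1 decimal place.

Rayleigh residual: δ_res = (δ₀ + 1000)·f^(α−1) − 1000
α − 1 = 0.02230
f^(α−1) = 0.23^(0.02230) = 0.967757
δ_res = (-34.1 + 1000) × 0.967757 − 1000 = 934.757 − 1000 = -65.24‰

-65.2‰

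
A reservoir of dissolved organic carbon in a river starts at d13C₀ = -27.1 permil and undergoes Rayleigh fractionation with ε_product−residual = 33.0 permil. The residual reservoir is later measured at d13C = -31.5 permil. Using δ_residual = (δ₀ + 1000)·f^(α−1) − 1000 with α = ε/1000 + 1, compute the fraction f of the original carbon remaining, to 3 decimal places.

0.872

α − 1 = ε/1000 = 0.0330
(δ_res + 1000)/(δ₀ + 1000) = (-31.5 + 1000)/(-27.1 + 1000) = 968.5/972.9 = 0.995477
f = 0.995477^(1/0.0330) = exp(ln(0.995477)/0.0330) = exp(-0.00453/0.0330)
f = exp(-0.1374) = 0.8717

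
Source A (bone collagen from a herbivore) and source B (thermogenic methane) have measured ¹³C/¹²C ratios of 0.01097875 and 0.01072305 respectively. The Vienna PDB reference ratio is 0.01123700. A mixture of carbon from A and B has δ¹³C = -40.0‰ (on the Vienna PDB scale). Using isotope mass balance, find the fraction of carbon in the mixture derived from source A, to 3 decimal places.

δ_A = (0.01097875/0.01123700 − 1)×1000 = (0.977018 − 1)×1000 = -22.982‰
δ_B = (0.01072305/0.01123700 − 1)×1000 = (0.954263 − 1)×1000 = -45.737‰
f_A = (δ_mix − δ_B)/(δ_A − δ_B) = (-40.0 − (-45.737))/(-22.982 − (-45.737))
f_A = 5.737 / 22.755 = 0.2521

0.252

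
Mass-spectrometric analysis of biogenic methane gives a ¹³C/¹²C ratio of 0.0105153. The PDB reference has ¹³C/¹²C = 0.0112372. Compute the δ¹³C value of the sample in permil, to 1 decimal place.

δ¹³C = (R_sample / R_standard − 1) × 1000
R_sample / R_standard = 0.0105153 / 0.0112372 = 0.935758
δ¹³C = (0.935758 − 1) × 1000 = -64.24 permil

-64.2 permil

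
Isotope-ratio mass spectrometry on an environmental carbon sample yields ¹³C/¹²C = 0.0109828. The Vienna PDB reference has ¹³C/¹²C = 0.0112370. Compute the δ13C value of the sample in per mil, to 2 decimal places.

δ13C = (R_sample / R_standard − 1) × 1000
R_sample / R_standard = 0.0109828 / 0.0112370 = 0.977378
δ13C = (0.977378 − 1) × 1000 = -22.622 per mil

-22.62 per mil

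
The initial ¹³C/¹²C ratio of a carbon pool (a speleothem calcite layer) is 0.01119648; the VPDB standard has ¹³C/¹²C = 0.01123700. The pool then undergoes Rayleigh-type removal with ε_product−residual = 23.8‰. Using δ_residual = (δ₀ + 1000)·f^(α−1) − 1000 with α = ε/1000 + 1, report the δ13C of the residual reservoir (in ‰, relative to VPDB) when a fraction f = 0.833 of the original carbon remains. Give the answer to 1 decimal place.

δ₀ = (0.01119648/0.01123700 − 1)×1000 = (0.996394 − 1)×1000 = -3.606‰
α − 1 = ε/1000 = 0.0238
f^(α−1) = 0.833^(0.0238) = 0.995661
δ_res = (-3.606 + 1000) × 0.995661 − 1000 = 992.070 − 1000 = -7.93‰

-7.9‰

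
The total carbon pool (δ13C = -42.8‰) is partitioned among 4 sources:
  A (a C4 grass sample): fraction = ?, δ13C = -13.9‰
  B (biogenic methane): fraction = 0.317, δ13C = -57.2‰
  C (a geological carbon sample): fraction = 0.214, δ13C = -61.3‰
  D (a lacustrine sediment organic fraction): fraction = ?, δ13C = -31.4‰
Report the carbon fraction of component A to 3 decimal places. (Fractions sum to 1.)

0.182

Let f_A and f_D be the unknown fractions; fractions sum to 1 so f_A + f_D = 0.469.
Mass balance: Σ fᵢ·δᵢ = δ_bulk ⇒ f_A·(-13.9) + f_D·(-31.4) = -42.8 − (-31.251) = -11.549
Substitute f_D = 0.469 − f_A:
f_A·(-13.9 − -31.4) = -11.549 − 0.469×(-31.4) = 3.177
f_A = 3.177 / 17.5 = 0.1816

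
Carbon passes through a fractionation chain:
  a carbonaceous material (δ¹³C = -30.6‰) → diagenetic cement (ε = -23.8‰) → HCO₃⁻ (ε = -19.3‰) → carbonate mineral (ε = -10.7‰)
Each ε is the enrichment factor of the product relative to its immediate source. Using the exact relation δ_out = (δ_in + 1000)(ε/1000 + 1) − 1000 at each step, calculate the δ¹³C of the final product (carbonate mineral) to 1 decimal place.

-81.9‰

step 1: δ = (-30.60 + 1000)·(-23.8/1000 + 1) − 1000 = -53.67‰
step 2: δ = (-53.67 + 1000)·(-19.3/1000 + 1) − 1000 = -71.94‰
step 3: δ = (-71.94 + 1000)·(-10.7/1000 + 1) − 1000 = -81.87‰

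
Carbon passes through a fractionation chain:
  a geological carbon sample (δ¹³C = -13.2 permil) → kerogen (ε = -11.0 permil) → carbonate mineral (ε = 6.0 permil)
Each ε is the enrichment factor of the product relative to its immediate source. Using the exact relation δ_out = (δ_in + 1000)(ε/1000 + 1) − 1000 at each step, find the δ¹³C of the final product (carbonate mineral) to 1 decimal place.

-18.2 permil

step 1: δ = (-13.20 + 1000)·(-11.0/1000 + 1) − 1000 = -24.05 permil
step 2: δ = (-24.05 + 1000)·(6.0/1000 + 1) − 1000 = -18.20 permil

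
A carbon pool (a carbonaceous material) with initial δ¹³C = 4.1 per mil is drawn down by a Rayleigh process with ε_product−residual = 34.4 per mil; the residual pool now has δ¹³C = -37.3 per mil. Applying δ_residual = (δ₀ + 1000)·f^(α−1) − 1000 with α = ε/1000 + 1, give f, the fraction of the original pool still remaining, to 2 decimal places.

0.29

α − 1 = ε/1000 = 0.0344
(δ_res + 1000)/(δ₀ + 1000) = (-37.3 + 1000)/(4.1 + 1000) = 962.7/1004.1 = 0.958769
f = 0.958769^(1/0.0344) = exp(ln(0.958769)/0.0344) = exp(-0.04211/0.0344)
f = exp(-1.2240) = 0.2941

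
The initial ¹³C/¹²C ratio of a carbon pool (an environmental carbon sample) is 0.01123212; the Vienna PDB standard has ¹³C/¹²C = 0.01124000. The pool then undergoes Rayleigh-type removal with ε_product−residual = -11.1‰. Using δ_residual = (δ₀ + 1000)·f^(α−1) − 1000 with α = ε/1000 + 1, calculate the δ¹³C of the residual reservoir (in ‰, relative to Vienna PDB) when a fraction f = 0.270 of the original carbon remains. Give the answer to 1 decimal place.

13.9‰

δ₀ = (0.01123212/0.01124000 − 1)×1000 = (0.999299 − 1)×1000 = -0.701‰
α − 1 = ε/1000 = -0.0111
f^(α−1) = 0.270^(-0.0111) = 1.014640
δ_res = (-0.701 + 1000) × 1.014640 − 1000 = 1013.928 − 1000 = 13.93‰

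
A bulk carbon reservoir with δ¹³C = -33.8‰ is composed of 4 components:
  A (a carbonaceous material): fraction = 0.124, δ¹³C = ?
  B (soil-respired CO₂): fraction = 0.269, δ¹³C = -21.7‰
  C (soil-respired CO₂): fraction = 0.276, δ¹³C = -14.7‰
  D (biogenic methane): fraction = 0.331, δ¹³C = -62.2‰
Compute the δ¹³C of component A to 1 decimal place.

-26.8‰

Isotope mass balance: δ_bulk = Σ fᵢ·δᵢ.
-33.8 = 0.124×δ_A + 0.269×(-21.7) + 0.276×(-14.7) + 0.331×(-62.2)
0.124·δ_A = -33.8 − (-30.483) = -3.317
δ_A = -3.317 / 0.124 = -26.75‰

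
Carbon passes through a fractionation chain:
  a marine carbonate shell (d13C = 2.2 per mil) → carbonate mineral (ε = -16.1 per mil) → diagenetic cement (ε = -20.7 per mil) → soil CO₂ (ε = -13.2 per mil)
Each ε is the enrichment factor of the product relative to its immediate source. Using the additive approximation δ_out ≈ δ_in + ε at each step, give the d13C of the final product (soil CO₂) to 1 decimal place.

-47.8 per mil

step 1: δ ≈ 2.2 + (-16.1) = -13.9 per mil
step 2: δ ≈ -13.9 + (-20.7) = -34.6 per mil
step 3: δ ≈ -34.6 + (-13.2) = -47.8 per mil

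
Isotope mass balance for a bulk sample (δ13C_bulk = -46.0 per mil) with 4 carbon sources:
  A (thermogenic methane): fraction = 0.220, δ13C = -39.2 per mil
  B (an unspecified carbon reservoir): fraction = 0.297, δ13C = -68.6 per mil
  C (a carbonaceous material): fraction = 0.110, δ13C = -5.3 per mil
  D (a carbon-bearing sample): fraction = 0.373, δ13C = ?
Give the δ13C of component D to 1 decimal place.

Isotope mass balance: δ_bulk = Σ fᵢ·δᵢ.
-46.0 = 0.220×(-39.2) + 0.297×(-68.6) + 0.110×(-5.3) + 0.373×δ_D
0.373·δ_D = -46.0 − (-29.581) = -16.419
δ_D = -16.419 / 0.373 = -44.02 per mil

-44.0 per mil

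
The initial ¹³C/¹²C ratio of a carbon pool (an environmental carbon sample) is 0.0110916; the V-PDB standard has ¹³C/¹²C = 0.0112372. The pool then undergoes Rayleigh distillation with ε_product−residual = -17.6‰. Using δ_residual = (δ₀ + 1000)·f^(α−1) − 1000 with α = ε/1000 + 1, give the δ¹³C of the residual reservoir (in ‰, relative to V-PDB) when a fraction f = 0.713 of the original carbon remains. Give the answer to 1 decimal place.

δ₀ = (0.0110916/0.0112372 − 1)×1000 = (0.987043 − 1)×1000 = -12.957‰
α − 1 = ε/1000 = -0.0176
f^(α−1) = 0.713^(-0.0176) = 1.005971
δ_res = (-12.957 + 1000) × 1.005971 − 1000 = 992.937 − 1000 = -7.06‰

-7.1‰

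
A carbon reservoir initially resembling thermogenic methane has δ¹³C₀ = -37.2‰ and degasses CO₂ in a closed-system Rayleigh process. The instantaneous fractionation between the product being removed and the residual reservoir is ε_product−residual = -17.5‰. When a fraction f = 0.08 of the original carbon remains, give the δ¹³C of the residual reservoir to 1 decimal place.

6.3‰

Rayleigh residual: δ_res = (δ₀ + 1000)·f^(α−1) − 1000
α = ε/1000 + 1 = 0.98250, so α − 1 = -0.01750
f^(α−1) = 0.08^(-0.01750) = 1.045192
δ_res = (-37.2 + 1000) × 1.045192 − 1000 = 1006.311 − 1000 = 6.31‰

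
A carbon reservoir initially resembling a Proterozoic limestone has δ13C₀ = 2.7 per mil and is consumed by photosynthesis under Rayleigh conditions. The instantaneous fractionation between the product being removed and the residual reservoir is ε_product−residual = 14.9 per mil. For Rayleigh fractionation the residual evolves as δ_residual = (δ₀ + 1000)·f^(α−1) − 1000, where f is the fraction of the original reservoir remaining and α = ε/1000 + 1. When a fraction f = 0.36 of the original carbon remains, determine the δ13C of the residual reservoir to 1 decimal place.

Rayleigh residual: δ_res = (δ₀ + 1000)·f^(α−1) − 1000
α = ε/1000 + 1 = 1.01490, so α − 1 = 0.01490
f^(α−1) = 0.36^(0.01490) = 0.984893
δ_res = (2.7 + 1000) × 0.984893 − 1000 = 987.552 − 1000 = -12.45 per mil

-12.4 per mil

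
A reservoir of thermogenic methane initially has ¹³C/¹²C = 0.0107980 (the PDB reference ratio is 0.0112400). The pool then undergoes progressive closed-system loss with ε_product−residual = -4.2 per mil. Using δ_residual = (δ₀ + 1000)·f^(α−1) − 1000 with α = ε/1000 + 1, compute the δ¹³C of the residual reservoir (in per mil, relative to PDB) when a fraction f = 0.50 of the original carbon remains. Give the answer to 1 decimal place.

-36.5 per mil

δ₀ = (0.0107980/0.0112400 − 1)×1000 = (0.960676 − 1)×1000 = -39.324 per mil
α − 1 = ε/1000 = -0.0042
f^(α−1) = 0.50^(-0.0042) = 1.002915
δ_res = (-39.324 + 1000) × 1.002915 − 1000 = 963.477 − 1000 = -36.52 per mil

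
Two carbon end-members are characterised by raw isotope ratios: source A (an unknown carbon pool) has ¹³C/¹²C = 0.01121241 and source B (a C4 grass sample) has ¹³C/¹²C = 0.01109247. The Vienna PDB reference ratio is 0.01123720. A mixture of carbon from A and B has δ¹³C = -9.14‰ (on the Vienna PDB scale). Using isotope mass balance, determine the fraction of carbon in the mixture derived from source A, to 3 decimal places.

δ_A = (0.01121241/0.01123720 − 1)×1000 = (0.997794 − 1)×1000 = -2.206‰
δ_B = (0.01109247/0.01123720 − 1)×1000 = (0.987120 − 1)×1000 = -12.880‰
f_A = (δ_mix − δ_B)/(δ_A − δ_B) = (-9.14 − (-12.880))/(-2.206 − (-12.880))
f_A = 3.740 / 10.673 = 0.3504

0.350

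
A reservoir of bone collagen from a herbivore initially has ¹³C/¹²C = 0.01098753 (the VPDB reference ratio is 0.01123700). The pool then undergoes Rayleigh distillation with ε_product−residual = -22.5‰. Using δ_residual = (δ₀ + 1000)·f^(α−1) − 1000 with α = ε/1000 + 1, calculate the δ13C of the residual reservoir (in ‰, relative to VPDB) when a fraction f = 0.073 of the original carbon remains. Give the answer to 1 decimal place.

37.1‰

δ₀ = (0.01098753/0.01123700 − 1)×1000 = (0.977799 − 1)×1000 = -22.201‰
α − 1 = ε/1000 = -0.0225
f^(α−1) = 0.073^(-0.0225) = 1.060658
δ_res = (-22.201 + 1000) × 1.060658 − 1000 = 1037.110 − 1000 = 37.11‰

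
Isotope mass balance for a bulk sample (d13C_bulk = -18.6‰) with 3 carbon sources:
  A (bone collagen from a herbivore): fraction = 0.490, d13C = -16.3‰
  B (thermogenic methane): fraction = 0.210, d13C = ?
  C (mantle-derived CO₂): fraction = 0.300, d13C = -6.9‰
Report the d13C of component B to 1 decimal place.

-40.7‰

Isotope mass balance: δ_bulk = Σ fᵢ·δᵢ.
-18.6 = 0.490×(-16.3) + 0.210×δ_B + 0.300×(-6.9)
0.210·δ_B = -18.6 − (-10.057) = -8.543
δ_B = -8.543 / 0.210 = -40.68‰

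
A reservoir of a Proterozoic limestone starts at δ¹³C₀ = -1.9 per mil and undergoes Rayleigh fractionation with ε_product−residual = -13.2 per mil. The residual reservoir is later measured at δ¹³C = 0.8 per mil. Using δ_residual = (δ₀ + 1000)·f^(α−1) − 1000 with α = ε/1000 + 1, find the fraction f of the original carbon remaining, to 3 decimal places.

α − 1 = ε/1000 = -0.0132
(δ_res + 1000)/(δ₀ + 1000) = (0.8 + 1000)/(-1.9 + 1000) = 1000.8/998.1 = 1.002705
f = 1.002705^(1/-0.0132) = exp(ln(1.002705)/-0.0132) = exp(0.00270/-0.0132)
f = exp(-0.2047) = 0.8149

0.815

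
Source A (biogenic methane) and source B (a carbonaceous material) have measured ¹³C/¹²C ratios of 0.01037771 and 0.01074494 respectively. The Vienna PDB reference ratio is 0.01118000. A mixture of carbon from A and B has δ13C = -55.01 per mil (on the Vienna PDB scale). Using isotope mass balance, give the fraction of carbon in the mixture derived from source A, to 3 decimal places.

0.490

δ_A = (0.01037771/0.01118000 − 1)×1000 = (0.928239 − 1)×1000 = -71.761 per mil
δ_B = (0.01074494/0.01118000 − 1)×1000 = (0.961086 − 1)×1000 = -38.914 per mil
f_A = (δ_mix − δ_B)/(δ_A − δ_B) = (-55.01 − (-38.914))/(-71.761 − (-38.914))
f_A = -16.096 / -32.847 = 0.4900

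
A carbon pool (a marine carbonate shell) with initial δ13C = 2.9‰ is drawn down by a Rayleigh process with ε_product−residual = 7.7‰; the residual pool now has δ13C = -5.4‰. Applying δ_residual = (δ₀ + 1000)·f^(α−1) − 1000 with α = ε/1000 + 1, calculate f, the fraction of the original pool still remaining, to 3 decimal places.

α − 1 = ε/1000 = 0.0077
(δ_res + 1000)/(δ₀ + 1000) = (-5.4 + 1000)/(2.9 + 1000) = 994.6/1002.9 = 0.991724
f = 0.991724^(1/0.0077) = exp(ln(0.991724)/0.0077) = exp(-0.00831/0.0077)
f = exp(-1.0793) = 0.3398

0.340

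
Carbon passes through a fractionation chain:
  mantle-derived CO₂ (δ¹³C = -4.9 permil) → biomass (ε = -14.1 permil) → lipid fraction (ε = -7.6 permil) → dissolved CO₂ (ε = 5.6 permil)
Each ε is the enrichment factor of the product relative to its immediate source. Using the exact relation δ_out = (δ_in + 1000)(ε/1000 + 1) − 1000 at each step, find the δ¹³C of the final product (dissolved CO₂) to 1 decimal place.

-20.9 permil

step 1: δ = (-4.90 + 1000)·(-14.1/1000 + 1) − 1000 = -18.93 permil
step 2: δ = (-18.93 + 1000)·(-7.6/1000 + 1) − 1000 = -26.39 permil
step 3: δ = (-26.39 + 1000)·(5.6/1000 + 1) − 1000 = -20.93 permil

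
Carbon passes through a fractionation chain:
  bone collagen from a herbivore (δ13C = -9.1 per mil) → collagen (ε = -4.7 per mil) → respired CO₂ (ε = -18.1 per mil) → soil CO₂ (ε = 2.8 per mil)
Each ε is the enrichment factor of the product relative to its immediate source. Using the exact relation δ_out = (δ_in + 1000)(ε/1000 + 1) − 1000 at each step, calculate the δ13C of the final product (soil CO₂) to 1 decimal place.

step 1: δ = (-9.10 + 1000)·(-4.7/1000 + 1) − 1000 = -13.76 per mil
step 2: δ = (-13.76 + 1000)·(-18.1/1000 + 1) − 1000 = -31.61 per mil
step 3: δ = (-31.61 + 1000)·(2.8/1000 + 1) − 1000 = -28.90 per mil

-28.9 per mil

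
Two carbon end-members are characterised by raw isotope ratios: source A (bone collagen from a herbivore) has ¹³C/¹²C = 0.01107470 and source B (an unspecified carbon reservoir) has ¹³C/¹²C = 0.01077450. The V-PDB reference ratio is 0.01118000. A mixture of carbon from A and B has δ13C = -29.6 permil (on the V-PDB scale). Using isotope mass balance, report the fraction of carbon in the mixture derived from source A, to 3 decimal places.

δ_A = (0.01107470/0.01118000 − 1)×1000 = (0.990581 − 1)×1000 = -9.419 permil
δ_B = (0.01077450/0.01118000 − 1)×1000 = (0.963730 − 1)×1000 = -36.270 permil
f_A = (δ_mix − δ_B)/(δ_A − δ_B) = (-29.6 − (-36.270))/(-9.419 − (-36.270))
f_A = 6.670 / 26.852 = 0.2484

0.248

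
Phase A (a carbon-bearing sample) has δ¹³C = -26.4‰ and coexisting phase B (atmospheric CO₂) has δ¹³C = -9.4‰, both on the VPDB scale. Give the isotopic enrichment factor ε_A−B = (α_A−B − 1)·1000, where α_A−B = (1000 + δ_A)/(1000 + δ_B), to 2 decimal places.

-17.16‰

α_A−B = (1000 + -26.4) / (1000 + -9.4) = 973.6 / 990.6 = 0.982839
ε_A−B = (0.982839 − 1) × 1000 = -17.161‰
(The approximation ε ≈ δ_A − δ_B would give -17.0‰.)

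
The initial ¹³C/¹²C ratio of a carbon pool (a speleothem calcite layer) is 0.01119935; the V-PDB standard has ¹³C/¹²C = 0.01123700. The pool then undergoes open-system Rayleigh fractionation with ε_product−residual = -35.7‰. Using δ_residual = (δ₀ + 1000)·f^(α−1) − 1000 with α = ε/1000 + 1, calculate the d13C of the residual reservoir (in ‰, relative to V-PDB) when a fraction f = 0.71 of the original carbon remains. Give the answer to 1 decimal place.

δ₀ = (0.01119935/0.01123700 − 1)×1000 = (0.996649 − 1)×1000 = -3.351‰
α − 1 = ε/1000 = -0.0357
f^(α−1) = 0.71^(-0.0357) = 1.012302
δ_res = (-3.351 + 1000) × 1.012302 − 1000 = 1008.910 − 1000 = 8.91‰

8.9‰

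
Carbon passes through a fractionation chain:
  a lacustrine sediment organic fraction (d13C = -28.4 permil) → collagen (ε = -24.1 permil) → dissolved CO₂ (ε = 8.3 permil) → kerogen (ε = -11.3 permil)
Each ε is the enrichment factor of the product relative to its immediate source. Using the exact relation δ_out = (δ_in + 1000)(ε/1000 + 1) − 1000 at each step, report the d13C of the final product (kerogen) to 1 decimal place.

-54.7 permil

step 1: δ = (-28.40 + 1000)·(-24.1/1000 + 1) − 1000 = -51.82 permil
step 2: δ = (-51.82 + 1000)·(8.3/1000 + 1) − 1000 = -43.95 permil
step 3: δ = (-43.95 + 1000)·(-11.3/1000 + 1) − 1000 = -54.75 permil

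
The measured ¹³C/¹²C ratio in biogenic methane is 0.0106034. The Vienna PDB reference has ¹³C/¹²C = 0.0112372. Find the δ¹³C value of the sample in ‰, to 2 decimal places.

δ¹³C = (R_sample / R_standard − 1) × 1000
R_sample / R_standard = 0.0106034 / 0.0112372 = 0.943598
δ¹³C = (0.943598 − 1) × 1000 = -56.402‰

-56.40‰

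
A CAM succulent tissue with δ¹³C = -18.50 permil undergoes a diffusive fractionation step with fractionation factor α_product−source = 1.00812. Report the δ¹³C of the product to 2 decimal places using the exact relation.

-10.53 permil

δ_product = (δ_source + 1000)·α − 1000
δ_product = (-18.50 + 1000) × 1.00812 − 1000
δ_product = 989.470 − 1000 = -10.530 permil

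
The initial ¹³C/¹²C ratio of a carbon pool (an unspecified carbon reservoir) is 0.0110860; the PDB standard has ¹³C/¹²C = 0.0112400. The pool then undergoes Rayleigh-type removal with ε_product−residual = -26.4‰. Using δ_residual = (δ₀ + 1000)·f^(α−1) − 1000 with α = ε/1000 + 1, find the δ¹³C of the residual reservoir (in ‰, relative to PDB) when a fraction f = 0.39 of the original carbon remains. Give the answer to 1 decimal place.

δ₀ = (0.0110860/0.0112400 − 1)×1000 = (0.986299 − 1)×1000 = -13.701‰
α − 1 = ε/1000 = -0.0264
f^(α−1) = 0.39^(-0.0264) = 1.025170
δ_res = (-13.701 + 1000) × 1.025170 − 1000 = 1011.124 − 1000 = 11.12‰

11.1‰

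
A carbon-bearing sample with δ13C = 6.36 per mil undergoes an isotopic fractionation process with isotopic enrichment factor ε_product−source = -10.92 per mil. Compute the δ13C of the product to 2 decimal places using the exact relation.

To first order, δ_product ≈ δ_source + ε = -4.56 per mil.
Exactly, δ_product = (δ_source + 1000)·(ε/1000 + 1) − 1000.
δ_product = (6.36 + 1000) × (-10.92/1000 + 1) − 1000
δ_product = -4.629 per mil

-4.63 per mil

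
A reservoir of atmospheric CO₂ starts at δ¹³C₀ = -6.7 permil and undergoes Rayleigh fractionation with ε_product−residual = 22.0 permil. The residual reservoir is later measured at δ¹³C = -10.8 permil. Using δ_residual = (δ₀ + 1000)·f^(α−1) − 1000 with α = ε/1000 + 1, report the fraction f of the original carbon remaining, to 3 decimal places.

0.829

α − 1 = ε/1000 = 0.0220
(δ_res + 1000)/(δ₀ + 1000) = (-10.8 + 1000)/(-6.7 + 1000) = 989.2/993.3 = 0.995872
f = 0.995872^(1/0.0220) = exp(ln(0.995872)/0.0220) = exp(-0.00414/0.0220)
f = exp(-0.1880) = 0.8286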